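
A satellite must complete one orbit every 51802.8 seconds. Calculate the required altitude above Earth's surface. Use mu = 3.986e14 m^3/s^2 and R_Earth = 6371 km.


T = 51802.8 s
r = (mu*T^2/(4*pi^2))^(1/3) = (3.986e14 * 51802.8^2 / (4*pi^2))^(1/3)
r = 3.0035026e+07 m = 30035.0258 km
alt = r - R_E = 30035.0258 - 6371 = 23664.0258 km

23664.0258 km


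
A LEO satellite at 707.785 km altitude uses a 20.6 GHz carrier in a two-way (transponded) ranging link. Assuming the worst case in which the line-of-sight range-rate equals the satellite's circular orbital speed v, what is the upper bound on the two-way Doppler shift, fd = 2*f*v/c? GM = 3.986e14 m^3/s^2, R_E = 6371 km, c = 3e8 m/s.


r = 7.078785e+06 m
v = sqrt(mu/r) = 7503.9388 m/s (worst-case radial velocity)
f = 20.6 GHz = 2.06e+10 Hz
fd = 2*f*v/c = 2*2.06e+10*7503.9388/3.0e+08
fd = 1.0305409e+06 Hz

1.0305e+06 Hz


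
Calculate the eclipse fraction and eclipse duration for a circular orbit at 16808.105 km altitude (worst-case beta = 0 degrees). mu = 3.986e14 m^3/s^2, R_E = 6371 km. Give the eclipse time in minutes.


r = 23179.1050 km
T = 585.3356 min
Eclipse fraction = arcsin(R_E/r)/pi = arcsin(6371.0000/23179.1050)/pi
= arcsin(0.2748596)/pi = 0.08863138
Eclipse duration = 0.08863138 * 585.3356 = 51.8791 min

51.8791 minutes


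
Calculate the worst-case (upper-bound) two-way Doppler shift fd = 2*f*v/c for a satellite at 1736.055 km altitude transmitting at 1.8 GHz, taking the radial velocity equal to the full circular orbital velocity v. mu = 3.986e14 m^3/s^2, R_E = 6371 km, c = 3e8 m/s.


r = 8.107055e+06 m
v = sqrt(mu/r) = 7011.9222 m/s (worst-case radial velocity)
f = 1.8 GHz = 1.8e+09 Hz
fd = 2*f*v/c = 2*1.8e+09*7011.9222/3.0e+08
fd = 84143.0662 Hz

84143.0662 Hz


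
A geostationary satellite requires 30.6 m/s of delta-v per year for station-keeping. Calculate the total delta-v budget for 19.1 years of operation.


dV = rate * years = 30.6 * 19.1
dV = 584.4600 m/s

584.4600 m/s


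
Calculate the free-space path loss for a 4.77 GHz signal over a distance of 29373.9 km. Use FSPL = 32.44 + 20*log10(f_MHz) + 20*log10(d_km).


f = 4.77 GHz = 4770.0000 MHz
d = 29373.9 km
FSPL = 32.44 + 20*log10(4770.0000) + 20*log10(29373.9)
FSPL = 32.44 + 73.5704 + 89.3592
FSPL = 195.3696 dB

195.3696 dB


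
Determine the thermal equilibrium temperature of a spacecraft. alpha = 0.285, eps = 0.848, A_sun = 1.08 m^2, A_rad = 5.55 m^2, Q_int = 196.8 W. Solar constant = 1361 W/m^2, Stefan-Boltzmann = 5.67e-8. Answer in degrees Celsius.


Numerator = alpha*S*A_sun + Q_int = 0.285*1361*1.08 + 196.8 = 615.7158 W
Denominator = eps*sigma*A_rad = 0.848*5.67e-8*5.55 = 2.6685288e-07 W/K^4
T^4 = 2.307323e+09 K^4
T = 219.1680 K = -53.9820 C

-53.9820 degrees Celsius


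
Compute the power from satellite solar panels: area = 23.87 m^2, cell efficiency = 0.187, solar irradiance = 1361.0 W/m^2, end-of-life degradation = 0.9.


P = area * eta * S * degradation
P = 23.87 * 0.187 * 1361.0 * 0.9
P = 5467.5739 W

5467.5739 W


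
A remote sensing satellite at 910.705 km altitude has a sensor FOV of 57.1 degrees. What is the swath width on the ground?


FOV = 57.1 deg = 0.996583 rad
swath = 2 * alt * tan(FOV/2) = 2 * 910.705 * tan(0.4982915)
swath = 2 * 910.705 * 0.5440862
swath = 991.0040 km

991.0040 km


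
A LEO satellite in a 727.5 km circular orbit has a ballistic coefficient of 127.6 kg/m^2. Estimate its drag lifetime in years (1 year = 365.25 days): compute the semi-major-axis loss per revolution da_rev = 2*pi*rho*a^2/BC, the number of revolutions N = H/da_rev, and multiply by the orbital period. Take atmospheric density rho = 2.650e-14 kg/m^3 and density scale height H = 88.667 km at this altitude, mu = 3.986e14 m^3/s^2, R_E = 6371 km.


a = R_E + alt = 7098.5000 km = 7.0985e+06 m
da_rev = 2*pi*rho*a^2/BC = 2*pi*2.650e-14*(7.0985e+06)^2/127.6 = 0.0657518901 m per revolution
N = H/da_rev = 88667.0000 m / 0.0657518901 m = 1.3485088e+06 revolutions
P = 2*pi*sqrt(a^3/mu) = 5951.9750 s
lifetime = N*P = 1.3485088e+06 * 5951.9750 = 8.0262905e+09 s = 92896.8808 days
years = 92896.8808 / 365.25 = 254.3378 years

254.3378 years


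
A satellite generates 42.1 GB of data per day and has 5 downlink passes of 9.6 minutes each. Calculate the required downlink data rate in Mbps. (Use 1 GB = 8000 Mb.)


total contact time = 5 * 9.6 * 60 = 2880.0000 s
data = 42.1 GB = 336800.0000 Mb
rate = 336800.0000 / 2880.0000 = 116.9444 Mbps

116.9444 Mbps


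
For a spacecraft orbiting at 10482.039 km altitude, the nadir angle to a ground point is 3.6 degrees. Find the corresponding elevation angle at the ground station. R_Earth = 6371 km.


r = R_E + alt = 16853.0390 km
Law of sines in the satellite / Earth-center / ground-point triangle:
  sin(nadir)/R_E = sin(90 + el)/r  =>  cos(el) = (r/R_E)*sin(nadir)
cos(el) = (16853.0390 / 6371.0000) * sin(3.6 deg) = 0.1660981
el = arccos(0.1660981) = 80.4390 deg
(Earth-central angle = 90 - nadir - el = 5.9610 deg)

80.4390 degrees


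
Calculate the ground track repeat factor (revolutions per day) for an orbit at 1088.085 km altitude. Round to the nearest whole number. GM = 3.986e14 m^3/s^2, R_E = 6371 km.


r = 7.459085e+06 m
T = 2*pi*sqrt(r^3/mu) = 6411.2034 s = 106.8534 min
revs/day = 1440 / 106.8534 = 13.4764
Rounded: 13 revolutions per day

13 revolutions per day


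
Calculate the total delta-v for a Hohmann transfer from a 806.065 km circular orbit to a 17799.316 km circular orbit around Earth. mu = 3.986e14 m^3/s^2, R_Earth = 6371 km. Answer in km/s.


r1 = 7177.0650 km = 7.177065e+06 m
r2 = 24170.3160 km = 2.4170316e+07 m
dv1 = sqrt(mu/r1)*(sqrt(2*r2/(r1+r2)) - 1) = 1802.0690 m/s
dv2 = sqrt(mu/r2)*(1 - sqrt(2*r1/(r1+r2))) = 1312.9576 m/s
total dv = |dv1| + |dv2| = 1802.0690 + 1312.9576 = 3115.0266 m/s = 3.1150 km/s

3.1150 km/s


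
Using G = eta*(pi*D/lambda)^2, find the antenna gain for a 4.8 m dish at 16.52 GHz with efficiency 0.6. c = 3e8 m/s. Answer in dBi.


lambda = c/f = 3e8 / 1.652e+10 = 0.01815981 m
G = eta*(pi*D/lambda)^2 = 0.6*(pi*4.8/0.01815981)^2
G = 413724.3164 (linear)
G = 10*log10(413724.3164) = 56.1671 dBi

56.1671 dBi


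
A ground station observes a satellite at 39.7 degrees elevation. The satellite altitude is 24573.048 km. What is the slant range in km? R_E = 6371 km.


h = 24573.048 km, el = 39.7 deg
d = -R_E*sin(el) + sqrt((R_E*sin(el))^2 + 2*R_E*h + h^2)
d = -6371.0000*sin(0.6928957) + sqrt((6371.0000*0.6387678)^2 + 2*6371.0000*24573.048 + 24573.048^2)
d = 26483.7411 km

26483.7411 km


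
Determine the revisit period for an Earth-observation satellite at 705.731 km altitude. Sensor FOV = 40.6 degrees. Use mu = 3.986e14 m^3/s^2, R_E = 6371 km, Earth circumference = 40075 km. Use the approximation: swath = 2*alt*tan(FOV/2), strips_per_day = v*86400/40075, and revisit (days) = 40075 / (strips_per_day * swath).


swath = 2*705.731*tan(0.3543018) = 522.1156 km
v = sqrt(mu/r) = 7505.0278 m/s = 7.5050 km/s
strips/day = v*86400/40075 = 7.5050*86400/40075 = 16.1805
coverage/day = strips * swath = 16.1805 * 522.1156 = 8448.1035 km
revisit = 40075 / 8448.1035 = 4.7437 days

4.7437 days


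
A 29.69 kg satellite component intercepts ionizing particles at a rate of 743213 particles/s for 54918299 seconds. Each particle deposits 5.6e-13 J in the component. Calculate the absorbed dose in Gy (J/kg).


Total energy deposited = rate * time * E_per
  = 743213 * 54918299 * 5.6e-13 = 22.8570 J
Dose = E_total / mass = 22.8570 / 29.69
Dose = 0.7698537 Gy

0.7699 Gy


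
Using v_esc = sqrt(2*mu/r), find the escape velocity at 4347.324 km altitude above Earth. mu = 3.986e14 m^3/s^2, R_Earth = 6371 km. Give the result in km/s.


r = 6371.0 + 4347.324 = 10718.3240 km = 1.0718324e+07 m
v_esc = sqrt(2*mu/r) = sqrt(2*3.986e14 / 1.0718324e+07)
v_esc = 8624.2275 m/s = 8.6242 km/s

8.6242 km/s


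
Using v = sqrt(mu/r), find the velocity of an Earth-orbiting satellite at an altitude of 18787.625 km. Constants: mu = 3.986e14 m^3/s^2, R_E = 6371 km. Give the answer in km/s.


r = R_E + alt = 6371.0 + 18787.625 = 25158.6250 km = 2.5158625e+07 m
v = sqrt(mu/r) = sqrt(3.986e14 / 2.5158625e+07) = 3980.3861 m/s = 3.9804 km/s

3.9804 km/s


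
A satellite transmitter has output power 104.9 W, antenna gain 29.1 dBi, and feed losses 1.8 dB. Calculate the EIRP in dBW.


Pt = 104.9 W = 20.2078 dBW
EIRP = Pt_dBW + Gt - losses = 20.2078 + 29.1 - 1.8 = 47.5078 dBW

47.5078 dBW


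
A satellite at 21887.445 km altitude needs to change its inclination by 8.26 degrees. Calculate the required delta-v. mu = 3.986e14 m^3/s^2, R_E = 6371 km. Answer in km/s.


r = 28258.4450 km = 2.8258445e+07 m
V = sqrt(mu/r) = 3755.7313 m/s
di = 8.26 deg = 0.1441642 rad
dV = 2*V*sin(di/2) = 2*3755.7313*sin(0.0720821)
dV = 540.9732 m/s = 0.5409732 km/s

0.5410 km/s


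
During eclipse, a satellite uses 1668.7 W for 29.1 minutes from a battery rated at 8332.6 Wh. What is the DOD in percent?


E_used = P * t / 60 = 1668.7 * 29.1 / 60 = 809.3195 Wh
DOD = E_used / E_total * 100 = 809.3195 / 8332.6 * 100
DOD = 9.7127 %

9.7127 %


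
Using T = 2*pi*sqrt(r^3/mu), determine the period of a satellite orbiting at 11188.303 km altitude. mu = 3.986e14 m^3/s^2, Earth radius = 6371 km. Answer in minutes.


r = 17559.3030 km = 1.7559303e+07 m
T = 2*pi*sqrt(r^3/mu) = 2*pi*sqrt(5.4140445e+21 / 3.986e14)
T = 23156.4580 s = 385.9410 min

385.9410 minutes


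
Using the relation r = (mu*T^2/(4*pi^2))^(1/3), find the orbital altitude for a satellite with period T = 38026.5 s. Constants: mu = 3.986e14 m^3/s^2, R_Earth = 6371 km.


T = 38026.5 s
r = (mu*T^2/(4*pi^2))^(1/3) = (3.986e14 * 38026.5^2 / (4*pi^2))^(1/3)
r = 2.4440875e+07 m = 24440.8753 km
alt = r - R_E = 24440.8753 - 6371 = 18069.8753 km

18069.8753 km


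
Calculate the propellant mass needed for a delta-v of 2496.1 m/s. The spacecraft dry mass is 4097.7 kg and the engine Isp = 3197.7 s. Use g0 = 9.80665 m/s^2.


ve = Isp * g0 = 3197.7 * 9.80665 = 31358.724705 m/s
mass ratio = exp(dv/ve) = exp(2496.1/31358.724705) = 1.08285196
m_prop = m_dry * (mr - 1) = 4097.7 * (1.08285196 - 1)
m_prop = 339.5025 kg

339.5025 kg


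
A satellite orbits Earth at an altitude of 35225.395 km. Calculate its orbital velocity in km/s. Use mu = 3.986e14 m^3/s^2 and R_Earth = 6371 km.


r = R_E + alt = 6371.0 + 35225.395 = 41596.3950 km = 4.1596395e+07 m
v = sqrt(mu/r) = sqrt(3.986e14 / 4.1596395e+07) = 3095.5712 m/s = 3.0956 km/s

3.0956 km/s


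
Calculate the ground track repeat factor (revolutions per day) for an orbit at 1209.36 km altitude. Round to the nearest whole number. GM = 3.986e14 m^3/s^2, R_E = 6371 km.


r = 7.58036e+06 m
T = 2*pi*sqrt(r^3/mu) = 6568.1939 s = 109.4699 min
revs/day = 1440 / 109.4699 = 13.1543
Rounded: 13 revolutions per day

13 revolutions per day


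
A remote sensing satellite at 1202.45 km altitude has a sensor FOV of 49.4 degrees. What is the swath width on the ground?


FOV = 49.4 deg = 0.8621927 rad
swath = 2 * alt * tan(FOV/2) = 2 * 1202.45 * tan(0.4310963)
swath = 2 * 1202.45 * 0.4599486
swath = 1106.1304 km

1106.1304 km


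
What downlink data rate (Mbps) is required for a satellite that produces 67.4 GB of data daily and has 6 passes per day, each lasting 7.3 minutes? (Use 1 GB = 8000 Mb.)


total contact time = 6 * 7.3 * 60 = 2628.0000 s
data = 67.4 GB = 539200.0000 Mb
rate = 539200.0000 / 2628.0000 = 205.1750 Mbps

205.1750 Mbps


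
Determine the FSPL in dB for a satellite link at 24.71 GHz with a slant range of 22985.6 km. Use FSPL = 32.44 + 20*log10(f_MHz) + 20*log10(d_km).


f = 24.71 GHz = 24710.0000 MHz
d = 22985.6 km
FSPL = 32.44 + 20*log10(24710.0000) + 20*log10(22985.6)
FSPL = 32.44 + 87.8575 + 87.2291
FSPL = 207.5266 dB

207.5266 dB


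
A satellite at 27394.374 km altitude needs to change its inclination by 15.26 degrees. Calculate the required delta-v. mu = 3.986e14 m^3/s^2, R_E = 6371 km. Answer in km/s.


r = 33765.3740 km = 3.3765374e+07 m
V = sqrt(mu/r) = 3435.8395 m/s
di = 15.26 deg = 0.2663372 rad
dV = 2*V*sin(di/2) = 2*3435.8395*sin(0.1331686)
dV = 912.3897 m/s = 0.9123897 km/s

0.9124 km/s


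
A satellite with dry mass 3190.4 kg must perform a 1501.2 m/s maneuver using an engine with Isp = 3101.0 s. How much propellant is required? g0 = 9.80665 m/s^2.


ve = Isp * g0 = 3101.0 * 9.80665 = 30410.421650 m/s
mass ratio = exp(dv/ve) = exp(1501.2/30410.421650) = 1.05060339
m_prop = m_dry * (mr - 1) = 3190.4 * (1.05060339 - 1)
m_prop = 161.4451 kg

161.4451 kg


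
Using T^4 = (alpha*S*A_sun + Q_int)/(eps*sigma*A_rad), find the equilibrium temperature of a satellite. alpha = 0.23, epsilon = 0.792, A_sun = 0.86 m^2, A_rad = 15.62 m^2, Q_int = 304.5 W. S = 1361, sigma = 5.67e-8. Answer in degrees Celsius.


Numerator = alpha*S*A_sun + Q_int = 0.23*1361*0.86 + 304.5 = 573.7058 W
Denominator = eps*sigma*A_rad = 0.792*5.67e-8*15.62 = 7.0143797e-07 W/K^4
T^4 = 8.1789955e+08 K^4
T = 169.1122 K = -104.0378 C

-104.0378 degrees Celsius


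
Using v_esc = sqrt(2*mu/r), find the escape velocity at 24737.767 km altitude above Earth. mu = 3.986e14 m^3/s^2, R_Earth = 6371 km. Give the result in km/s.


r = 6371.0 + 24737.767 = 31108.7670 km = 3.1108767e+07 m
v_esc = sqrt(2*mu/r) = sqrt(2*3.986e14 / 3.1108767e+07)
v_esc = 5062.2343 m/s = 5.0622 km/s

5.0622 km/s


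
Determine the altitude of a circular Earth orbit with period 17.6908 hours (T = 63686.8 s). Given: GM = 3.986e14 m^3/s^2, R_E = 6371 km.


T = 63686.8 s
r = (mu*T^2/(4*pi^2))^(1/3) = (3.986e14 * 63686.8^2 / (4*pi^2))^(1/3)
r = 3.4468745e+07 m = 34468.7450 km
alt = r - R_E = 34468.7450 - 6371 = 28097.7450 km

28097.7450 km


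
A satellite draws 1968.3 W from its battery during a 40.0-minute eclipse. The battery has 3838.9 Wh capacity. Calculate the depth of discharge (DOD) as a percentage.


E_used = P * t / 60 = 1968.3 * 40.0 / 60 = 1312.2000 Wh
DOD = E_used / E_total * 100 = 1312.2000 / 3838.9 * 100
DOD = 34.1817 %

34.1817 %


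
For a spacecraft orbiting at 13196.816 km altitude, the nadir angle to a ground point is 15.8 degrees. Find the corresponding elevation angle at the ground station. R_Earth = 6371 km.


r = R_E + alt = 19567.8160 km
Law of sines in the satellite / Earth-center / ground-point triangle:
  sin(nadir)/R_E = sin(90 + el)/r  =>  cos(el) = (r/R_E)*sin(nadir)
cos(el) = (19567.8160 / 6371.0000) * sin(15.8 deg) = 0.8362784
el = arccos(0.8362784) = 33.2508 deg
(Earth-central angle = 90 - nadir - el = 40.9492 deg)

33.2508 degrees


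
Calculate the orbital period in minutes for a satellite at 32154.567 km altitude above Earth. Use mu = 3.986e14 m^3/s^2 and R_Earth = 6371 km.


r = 38525.5670 km = 3.8525567e+07 m
T = 2*pi*sqrt(r^3/mu) = 2*pi*sqrt(5.7180391e+22 / 3.986e14)
T = 75254.8995 s = 1254.2483 min

1254.2483 minutes


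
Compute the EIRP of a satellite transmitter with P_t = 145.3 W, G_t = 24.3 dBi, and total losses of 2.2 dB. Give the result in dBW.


Pt = 145.3 W = 21.6227 dBW
EIRP = Pt_dBW + Gt - losses = 21.6227 + 24.3 - 2.2 = 43.7227 dBW

43.7227 dBW


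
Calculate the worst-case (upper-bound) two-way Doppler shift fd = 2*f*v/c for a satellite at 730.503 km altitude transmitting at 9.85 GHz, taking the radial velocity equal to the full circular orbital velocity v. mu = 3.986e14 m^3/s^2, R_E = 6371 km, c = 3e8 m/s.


r = 7.101503e+06 m
v = sqrt(mu/r) = 7491.9265 m/s (worst-case radial velocity)
f = 9.85 GHz = 9.85e+09 Hz
fd = 2*f*v/c = 2*9.85e+09*7491.9265/3.0e+08
fd = 491969.8421 Hz

491969.8421 Hz


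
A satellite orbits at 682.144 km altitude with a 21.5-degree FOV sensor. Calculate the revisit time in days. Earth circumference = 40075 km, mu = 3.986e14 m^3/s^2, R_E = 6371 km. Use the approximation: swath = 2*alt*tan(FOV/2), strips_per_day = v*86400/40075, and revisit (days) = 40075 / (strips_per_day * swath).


swath = 2*682.144*tan(0.1876229) = 259.0182 km
v = sqrt(mu/r) = 7517.5664 m/s = 7.5176 km/s
strips/day = v*86400/40075 = 7.5176*86400/40075 = 16.2076
coverage/day = strips * swath = 16.2076 * 259.0182 = 4198.0510 km
revisit = 40075 / 4198.0510 = 9.5461 days

9.5461 days


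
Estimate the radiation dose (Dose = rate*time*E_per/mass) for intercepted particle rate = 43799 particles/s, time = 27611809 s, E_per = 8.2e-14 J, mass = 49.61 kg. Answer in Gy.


Total energy deposited = rate * time * E_per
  = 43799 * 27611809 * 8.2e-14 = 0.09916831 J
Dose = E_total / mass = 0.09916831 / 49.61
Dose = 0.001998958 Gy

0.0020 Gy


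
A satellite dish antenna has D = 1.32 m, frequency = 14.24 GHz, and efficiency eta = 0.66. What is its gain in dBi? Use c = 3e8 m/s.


lambda = c/f = 3e8 / 1.424e+10 = 0.02106742 m
G = eta*(pi*D/lambda)^2 = 0.66*(pi*1.32/0.02106742)^2
G = 25572.2542 (linear)
G = 10*log10(25572.2542) = 44.0777 dBi

44.0777 dBi


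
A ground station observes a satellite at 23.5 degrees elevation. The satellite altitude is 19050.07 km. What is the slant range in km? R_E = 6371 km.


h = 19050.07 km, el = 23.5 deg
d = -R_E*sin(el) + sqrt((R_E*sin(el))^2 + 2*R_E*h + h^2)
d = -6371.0000*sin(0.4101524) + sqrt((6371.0000*0.3987491)^2 + 2*6371.0000*19050.07 + 19050.07^2)
d = 22200.1223 km

22200.1223 km


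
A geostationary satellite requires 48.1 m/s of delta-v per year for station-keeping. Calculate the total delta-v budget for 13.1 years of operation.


dV = rate * years = 48.1 * 13.1
dV = 630.1100 m/s

630.1100 m/s


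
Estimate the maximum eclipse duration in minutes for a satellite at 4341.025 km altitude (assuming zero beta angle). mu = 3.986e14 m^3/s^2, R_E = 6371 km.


r = 10712.0250 km
T = 183.8939 min
Eclipse fraction = arcsin(R_E/r)/pi = arcsin(6371.0000/10712.0250)/pi
= arcsin(0.5947522)/pi = 0.2027498
Eclipse duration = 0.2027498 * 183.8939 = 37.2845 min

37.2845 minutes


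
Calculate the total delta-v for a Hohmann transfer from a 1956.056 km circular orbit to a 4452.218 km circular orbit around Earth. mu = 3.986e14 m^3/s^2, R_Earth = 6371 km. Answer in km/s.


r1 = 8327.0560 km = 8.327056e+06 m
r2 = 10823.2180 km = 1.0823218e+07 m
dv1 = sqrt(mu/r1)*(sqrt(2*r2/(r1+r2)) - 1) = 437.1033 m/s
dv2 = sqrt(mu/r2)*(1 - sqrt(2*r1/(r1+r2))) = 409.3143 m/s
total dv = |dv1| + |dv2| = 437.1033 + 409.3143 = 846.4177 m/s = 0.8464177 km/s

0.8464 km/s


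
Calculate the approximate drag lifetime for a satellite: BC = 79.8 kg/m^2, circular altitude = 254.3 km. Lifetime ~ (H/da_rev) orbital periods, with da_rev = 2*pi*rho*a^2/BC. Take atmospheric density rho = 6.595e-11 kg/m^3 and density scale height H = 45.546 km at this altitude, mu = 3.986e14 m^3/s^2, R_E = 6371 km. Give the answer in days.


a = R_E + alt = 6625.3000 km = 6.6253e+06 m
da_rev = 2*pi*rho*a^2/BC = 2*pi*6.595e-11*(6.6253e+06)^2/79.8 = 227.930726 m per revolution
N = H/da_rev = 45546.0000 m / 227.930726 m = 199.8239 revolutions
P = 2*pi*sqrt(a^3/mu) = 5366.8511 s
lifetime = N*P = 199.8239 * 5366.8511 = 1.072425e+06 s = 12.4123 days

12.4123 days


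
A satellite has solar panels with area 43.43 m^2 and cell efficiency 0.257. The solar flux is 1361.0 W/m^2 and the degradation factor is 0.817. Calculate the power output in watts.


P = area * eta * S * degradation
P = 43.43 * 0.257 * 1361.0 * 0.817
P = 12410.8959 W

12410.8959 W


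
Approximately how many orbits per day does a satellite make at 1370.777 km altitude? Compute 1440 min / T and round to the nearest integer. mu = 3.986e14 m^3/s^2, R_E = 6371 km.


r = 7.741777e+06 m
T = 2*pi*sqrt(r^3/mu) = 6779.1026 s = 112.9850 min
revs/day = 1440 / 112.9850 = 12.7450
Rounded: 13 revolutions per day

13 revolutions per day


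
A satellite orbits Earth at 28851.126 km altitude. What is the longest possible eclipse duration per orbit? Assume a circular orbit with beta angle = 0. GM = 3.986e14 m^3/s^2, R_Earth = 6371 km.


r = 35222.1260 km
T = 1096.4361 min
Eclipse fraction = arcsin(R_E/r)/pi = arcsin(6371.0000/35222.1260)/pi
= arcsin(0.1808806)/pi = 0.05789476
Eclipse duration = 0.05789476 * 1096.4361 = 63.4779 min

63.4779 minutes


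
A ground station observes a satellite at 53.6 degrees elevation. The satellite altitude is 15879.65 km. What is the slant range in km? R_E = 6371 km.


h = 15879.65 km, el = 53.6 deg
d = -R_E*sin(el) + sqrt((R_E*sin(el))^2 + 2*R_E*h + h^2)
d = -6371.0000*sin(0.9354965) + sqrt((6371.0000*0.8048938)^2 + 2*6371.0000*15879.65 + 15879.65^2)
d = 16799.1269 km

16799.1269 km


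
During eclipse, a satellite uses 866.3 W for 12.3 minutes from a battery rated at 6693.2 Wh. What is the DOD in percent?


E_used = P * t / 60 = 866.3 * 12.3 / 60 = 177.5915 Wh
DOD = E_used / E_total * 100 = 177.5915 / 6693.2 * 100
DOD = 2.6533 %

2.6533 %


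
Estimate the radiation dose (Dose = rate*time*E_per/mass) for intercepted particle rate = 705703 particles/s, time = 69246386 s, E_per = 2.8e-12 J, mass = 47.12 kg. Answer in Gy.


Total energy deposited = rate * time * E_per
  = 705703 * 69246386 * 2.8e-12 = 136.8287 J
Dose = E_total / mass = 136.8287 / 47.12
Dose = 2.9038 Gy

2.9038 Gy


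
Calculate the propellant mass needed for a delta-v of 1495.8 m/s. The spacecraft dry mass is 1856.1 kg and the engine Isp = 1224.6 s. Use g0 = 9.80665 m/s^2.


ve = Isp * g0 = 1224.6 * 9.80665 = 12009.223590 m/s
mass ratio = exp(dv/ve) = exp(1495.8/12009.223590) = 1.13264348
m_prop = m_dry * (mr - 1) = 1856.1 * (1.13264348 - 1)
m_prop = 246.1996 kg

246.1996 kg


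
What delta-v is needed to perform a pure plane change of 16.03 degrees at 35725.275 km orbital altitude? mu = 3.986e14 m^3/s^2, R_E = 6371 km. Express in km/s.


r = 42096.2750 km = 4.2096275e+07 m
V = sqrt(mu/r) = 3077.1369 m/s
di = 16.03 deg = 0.2797763 rad
dV = 2*V*sin(di/2) = 2*3077.1369*sin(0.1398881)
dV = 858.1048 m/s = 0.8581048 km/s

0.8581 km/s


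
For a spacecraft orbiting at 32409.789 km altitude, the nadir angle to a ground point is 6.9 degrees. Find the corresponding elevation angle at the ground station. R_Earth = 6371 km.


r = R_E + alt = 38780.7890 km
Law of sines in the satellite / Earth-center / ground-point triangle:
  sin(nadir)/R_E = sin(90 + el)/r  =>  cos(el) = (r/R_E)*sin(nadir)
cos(el) = (38780.7890 / 6371.0000) * sin(6.9 deg) = 0.7312826
el = arccos(0.7312826) = 43.0060 deg
(Earth-central angle = 90 - nadir - el = 40.0940 deg)

43.0060 degrees


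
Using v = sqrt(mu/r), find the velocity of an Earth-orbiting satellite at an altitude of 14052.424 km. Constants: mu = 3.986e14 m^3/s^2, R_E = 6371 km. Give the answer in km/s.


r = R_E + alt = 6371.0 + 14052.424 = 20423.4240 km = 2.0423424e+07 m
v = sqrt(mu/r) = sqrt(3.986e14 / 2.0423424e+07) = 4417.7829 m/s = 4.4178 km/s

4.4178 km/s


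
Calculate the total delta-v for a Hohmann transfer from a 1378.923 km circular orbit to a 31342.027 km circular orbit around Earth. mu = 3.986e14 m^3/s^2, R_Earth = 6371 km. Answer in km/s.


r1 = 7749.9230 km = 7.749923e+06 m
r2 = 37713.0270 km = 3.7713027e+07 m
dv1 = sqrt(mu/r1)*(sqrt(2*r2/(r1+r2)) - 1) = 2065.7802 m/s
dv2 = sqrt(mu/r2)*(1 - sqrt(2*r1/(r1+r2))) = 1352.7754 m/s
total dv = |dv1| + |dv2| = 2065.7802 + 1352.7754 = 3418.5556 m/s = 3.4186 km/s

3.4186 km/s


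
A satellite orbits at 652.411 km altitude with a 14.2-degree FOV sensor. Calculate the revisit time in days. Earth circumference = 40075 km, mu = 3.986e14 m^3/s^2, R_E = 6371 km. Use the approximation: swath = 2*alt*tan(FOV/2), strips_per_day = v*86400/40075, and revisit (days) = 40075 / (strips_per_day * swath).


swath = 2*652.411*tan(0.1239184) = 162.5242 km
v = sqrt(mu/r) = 7533.4621 m/s = 7.5335 km/s
strips/day = v*86400/40075 = 7.5335*86400/40075 = 16.2418
coverage/day = strips * swath = 16.2418 * 162.5242 = 2639.6891 km
revisit = 40075 / 2639.6891 = 15.1817 days

15.1817 days


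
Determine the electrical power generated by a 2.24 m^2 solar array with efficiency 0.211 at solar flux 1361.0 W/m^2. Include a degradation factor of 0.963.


P = area * eta * S * degradation
P = 2.24 * 0.211 * 1361.0 * 0.963
P = 619.4623 W

619.4623 W


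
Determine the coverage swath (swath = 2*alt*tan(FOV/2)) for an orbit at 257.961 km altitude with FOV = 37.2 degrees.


FOV = 37.2 deg = 0.6492625 rad
swath = 2 * alt * tan(FOV/2) = 2 * 257.961 * tan(0.3246312)
swath = 2 * 257.961 * 0.3365372
swath = 173.6269 km

173.6269 km


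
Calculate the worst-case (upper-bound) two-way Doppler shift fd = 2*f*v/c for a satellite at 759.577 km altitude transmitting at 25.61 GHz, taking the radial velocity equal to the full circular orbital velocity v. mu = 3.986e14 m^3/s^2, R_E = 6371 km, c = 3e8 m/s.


r = 7.130577e+06 m
v = sqrt(mu/r) = 7476.6373 m/s (worst-case radial velocity)
f = 25.61 GHz = 2.561e+10 Hz
fd = 2*f*v/c = 2*2.561e+10*7476.6373/3.0e+08
fd = 1.2765112e+06 Hz

1.2765e+06 Hz


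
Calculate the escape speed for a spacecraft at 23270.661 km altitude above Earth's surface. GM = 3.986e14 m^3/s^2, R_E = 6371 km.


r = 6371.0 + 23270.661 = 29641.6610 km = 2.9641661e+07 m
v_esc = sqrt(2*mu/r) = sqrt(2*3.986e14 / 2.9641661e+07)
v_esc = 5185.9984 m/s = 5.1860 km/s

5.1860 km/s


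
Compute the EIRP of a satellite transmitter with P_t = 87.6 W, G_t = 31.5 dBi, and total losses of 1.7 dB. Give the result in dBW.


Pt = 87.6 W = 19.4250 dBW
EIRP = Pt_dBW + Gt - losses = 19.4250 + 31.5 - 1.7 = 49.2250 dBW

49.2250 dBW


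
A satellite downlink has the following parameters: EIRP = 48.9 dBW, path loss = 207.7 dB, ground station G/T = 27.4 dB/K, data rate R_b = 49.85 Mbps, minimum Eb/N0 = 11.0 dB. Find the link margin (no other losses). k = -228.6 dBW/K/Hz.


C/N0 = EIRP - FSPL + G/T - k = 48.9 - 207.7 + 27.4 - (-228.6)
C/N0 = 97.2000 dB-Hz
R_b = 49.85 Mbps = 4.985e+07 bps -> 10*log10(R_b) = 76.9767 dB-Hz
Eb/N0 = C/N0 - 10*log10(R_b) = 97.2000 - 76.9767 = 20.2233 dB
Margin = Eb/N0 - Eb/N0_req = 20.2233 - 11.0 = 9.2233 dB (link closes)

9.2233 dB


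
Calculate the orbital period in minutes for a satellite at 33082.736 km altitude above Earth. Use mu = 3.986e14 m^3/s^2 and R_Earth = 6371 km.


r = 39453.7360 km = 3.9453736e+07 m
T = 2*pi*sqrt(r^3/mu) = 2*pi*sqrt(6.1413578e+22 / 3.986e14)
T = 77990.8085 s = 1299.8468 min

1299.8468 minutes


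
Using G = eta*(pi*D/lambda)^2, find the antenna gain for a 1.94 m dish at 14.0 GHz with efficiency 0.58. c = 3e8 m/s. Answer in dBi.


lambda = c/f = 3e8 / 1.4e+10 = 0.02142857 m
G = eta*(pi*D/lambda)^2 = 0.58*(pi*1.94/0.02142857)^2
G = 46918.5693 (linear)
G = 10*log10(46918.5693) = 46.7134 dBi

46.7134 dBi


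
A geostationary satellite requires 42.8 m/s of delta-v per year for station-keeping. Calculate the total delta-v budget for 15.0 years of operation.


dV = rate * years = 42.8 * 15.0
dV = 642.0000 m/s

642.0000 m/s


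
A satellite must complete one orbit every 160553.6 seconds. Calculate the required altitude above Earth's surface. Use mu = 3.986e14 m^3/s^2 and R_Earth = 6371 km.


T = 160553.6 s
r = (mu*T^2/(4*pi^2))^(1/3) = (3.986e14 * 160553.6^2 / (4*pi^2))^(1/3)
r = 6.3846812e+07 m = 63846.8121 km
alt = r - R_E = 63846.8121 - 6371 = 57475.8121 km

57475.8121 km


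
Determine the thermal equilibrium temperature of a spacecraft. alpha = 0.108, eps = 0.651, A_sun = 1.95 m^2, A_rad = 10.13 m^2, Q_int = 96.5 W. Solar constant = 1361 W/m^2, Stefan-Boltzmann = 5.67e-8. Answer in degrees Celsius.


Numerator = alpha*S*A_sun + Q_int = 0.108*1361*1.95 + 96.5 = 383.1266 W
Denominator = eps*sigma*A_rad = 0.651*5.67e-8*10.13 = 3.7391552e-07 W/K^4
T^4 = 1.0246341e+09 K^4
T = 178.9131 K = -94.2369 C

-94.2369 degrees Celsius


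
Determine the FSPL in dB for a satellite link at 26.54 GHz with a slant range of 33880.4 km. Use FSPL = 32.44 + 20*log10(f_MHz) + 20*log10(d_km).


f = 26.54 GHz = 26540.0000 MHz
d = 33880.4 km
FSPL = 32.44 + 20*log10(26540.0000) + 20*log10(33880.4)
FSPL = 32.44 + 88.4780 + 90.5990
FSPL = 211.5170 dB

211.5170 dB


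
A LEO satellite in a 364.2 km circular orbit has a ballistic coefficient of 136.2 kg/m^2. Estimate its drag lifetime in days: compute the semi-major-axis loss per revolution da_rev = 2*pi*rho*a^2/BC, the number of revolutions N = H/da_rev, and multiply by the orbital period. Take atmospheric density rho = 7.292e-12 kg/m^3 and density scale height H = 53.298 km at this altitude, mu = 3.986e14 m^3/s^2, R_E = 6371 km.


a = R_E + alt = 6735.2000 km = 6.7352e+06 m
da_rev = 2*pi*rho*a^2/BC = 2*pi*7.292e-12*(6.7352e+06)^2/136.2 = 15.259855 m per revolution
N = H/da_rev = 53298.0000 m / 15.259855 m = 3492.6937 revolutions
P = 2*pi*sqrt(a^3/mu) = 5500.9407 s
lifetime = N*P = 3492.6937 * 5500.9407 = 1.9213101e+07 s = 222.3739 days

222.3739 days


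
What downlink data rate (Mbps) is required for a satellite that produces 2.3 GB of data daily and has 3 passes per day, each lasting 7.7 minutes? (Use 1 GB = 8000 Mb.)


total contact time = 3 * 7.7 * 60 = 1386.0000 s
data = 2.3 GB = 18400.0000 Mb
rate = 18400.0000 / 1386.0000 = 13.2756 Mbps

13.2756 Mbps


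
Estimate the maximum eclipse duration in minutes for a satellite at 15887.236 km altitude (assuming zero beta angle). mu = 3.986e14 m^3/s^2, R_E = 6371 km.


r = 22258.2360 km
T = 550.8027 min
Eclipse fraction = arcsin(R_E/r)/pi = arcsin(6371.0000/22258.2360)/pi
= arcsin(0.2862311)/pi = 0.09240252
Eclipse duration = 0.09240252 * 550.8027 = 50.8956 min

50.8956 minutes


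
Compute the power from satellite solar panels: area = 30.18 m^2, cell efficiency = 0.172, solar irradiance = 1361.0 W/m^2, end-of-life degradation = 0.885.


P = area * eta * S * degradation
P = 30.18 * 0.172 * 1361.0 * 0.885
P = 6252.4335 W

6252.4335 W


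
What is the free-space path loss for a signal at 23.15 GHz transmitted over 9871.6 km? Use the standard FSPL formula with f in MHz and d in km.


f = 23.15 GHz = 23150.0000 MHz
d = 9871.6 km
FSPL = 32.44 + 20*log10(23150.0000) + 20*log10(9871.6)
FSPL = 32.44 + 87.2910 + 79.8878
FSPL = 199.6188 dB

199.6188 dB


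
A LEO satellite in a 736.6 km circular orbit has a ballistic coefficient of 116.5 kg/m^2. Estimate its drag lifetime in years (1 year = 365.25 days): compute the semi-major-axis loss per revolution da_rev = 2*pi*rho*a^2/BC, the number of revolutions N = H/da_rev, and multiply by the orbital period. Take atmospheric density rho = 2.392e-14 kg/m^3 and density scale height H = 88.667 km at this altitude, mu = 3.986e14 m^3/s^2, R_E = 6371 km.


a = R_E + alt = 7107.6000 km = 7.1076e+06 m
da_rev = 2*pi*rho*a^2/BC = 2*pi*2.392e-14*(7.1076e+06)^2/116.5 = 0.065172004 m per revolution
N = H/da_rev = 88667.0000 m / 0.065172004 m = 1.3605075e+06 revolutions
P = 2*pi*sqrt(a^3/mu) = 5963.4240 s
lifetime = N*P = 1.3605075e+06 * 5963.4240 = 8.1132831e+09 s = 93903.7391 days
years = 93903.7391 / 365.25 = 257.0944 years

257.0944 years


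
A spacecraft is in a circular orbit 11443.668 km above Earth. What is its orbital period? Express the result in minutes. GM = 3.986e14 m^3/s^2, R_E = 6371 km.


r = 17814.6680 km = 1.7814668e+07 m
T = 2*pi*sqrt(r^3/mu) = 2*pi*sqrt(5.6537057e+21 / 3.986e14)
T = 23663.4368 s = 394.3906 min

394.3906 minutes


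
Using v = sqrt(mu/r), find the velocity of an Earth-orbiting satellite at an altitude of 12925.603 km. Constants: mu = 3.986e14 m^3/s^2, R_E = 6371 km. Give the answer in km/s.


r = R_E + alt = 6371.0 + 12925.603 = 19296.6030 km = 1.9296603e+07 m
v = sqrt(mu/r) = sqrt(3.986e14 / 1.9296603e+07) = 4544.9406 m/s = 4.5449 km/s

4.5449 km/s


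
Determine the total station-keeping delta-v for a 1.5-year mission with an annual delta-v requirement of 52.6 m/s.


dV = rate * years = 52.6 * 1.5
dV = 78.9000 m/s

78.9000 m/s


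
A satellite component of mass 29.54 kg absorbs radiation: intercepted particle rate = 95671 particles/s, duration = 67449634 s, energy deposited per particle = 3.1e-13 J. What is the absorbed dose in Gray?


Total energy deposited = rate * time * E_per
  = 95671 * 67449634 * 3.1e-13 = 2.0004 J
Dose = E_total / mass = 2.0004 / 29.54
Dose = 0.06771909 Gy

0.0677 Gy


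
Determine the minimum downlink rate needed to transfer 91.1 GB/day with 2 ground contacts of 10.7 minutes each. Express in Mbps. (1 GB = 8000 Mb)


total contact time = 2 * 10.7 * 60 = 1284.0000 s
data = 91.1 GB = 728800.0000 Mb
rate = 728800.0000 / 1284.0000 = 567.6012 Mbps

567.6012 Mbps


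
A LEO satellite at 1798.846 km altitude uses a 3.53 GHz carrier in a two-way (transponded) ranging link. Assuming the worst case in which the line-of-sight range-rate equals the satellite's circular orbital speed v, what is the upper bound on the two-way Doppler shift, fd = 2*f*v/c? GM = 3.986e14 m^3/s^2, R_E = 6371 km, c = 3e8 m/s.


r = 8.169846e+06 m
v = sqrt(mu/r) = 6984.9244 m/s (worst-case radial velocity)
f = 3.53 GHz = 3.53e+09 Hz
fd = 2*f*v/c = 2*3.53e+09*6984.9244/3.0e+08
fd = 164378.5550 Hz

164378.5550 Hz


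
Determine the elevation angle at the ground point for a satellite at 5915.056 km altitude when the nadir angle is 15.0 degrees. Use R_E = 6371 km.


r = R_E + alt = 12286.0560 km
Law of sines in the satellite / Earth-center / ground-point triangle:
  sin(nadir)/R_E = sin(90 + el)/r  =>  cos(el) = (r/R_E)*sin(nadir)
cos(el) = (12286.0560 / 6371.0000) * sin(15.0 deg) = 0.4991156
el = arccos(0.4991156) = 60.0585 deg
(Earth-central angle = 90 - nadir - el = 14.9415 deg)

60.0585 degrees


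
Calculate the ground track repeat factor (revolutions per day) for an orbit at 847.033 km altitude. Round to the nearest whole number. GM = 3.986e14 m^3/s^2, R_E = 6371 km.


r = 7.218033e+06 m
T = 2*pi*sqrt(r^3/mu) = 6102.9458 s = 101.7158 min
revs/day = 1440 / 101.7158 = 14.1571
Rounded: 14 revolutions per day

14 revolutions per day


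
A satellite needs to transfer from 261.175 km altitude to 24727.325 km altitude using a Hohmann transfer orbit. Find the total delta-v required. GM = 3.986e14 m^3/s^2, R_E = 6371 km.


r1 = 6632.1750 km = 6.632175e+06 m
r2 = 31098.3250 km = 3.1098325e+07 m
dv1 = sqrt(mu/r1)*(sqrt(2*r2/(r1+r2)) - 1) = 2201.0670 m/s
dv2 = sqrt(mu/r2)*(1 - sqrt(2*r1/(r1+r2))) = 1457.4009 m/s
total dv = |dv1| + |dv2| = 2201.0670 + 1457.4009 = 3658.4679 m/s = 3.6585 km/s

3.6585 km/s


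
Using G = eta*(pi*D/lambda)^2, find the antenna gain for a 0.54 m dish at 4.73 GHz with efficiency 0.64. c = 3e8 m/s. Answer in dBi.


lambda = c/f = 3e8 / 4.73e+09 = 0.06342495 m
G = eta*(pi*D/lambda)^2 = 0.64*(pi*0.54/0.06342495)^2
G = 457.8751 (linear)
G = 10*log10(457.8751) = 26.6075 dBi

26.6075 dBi


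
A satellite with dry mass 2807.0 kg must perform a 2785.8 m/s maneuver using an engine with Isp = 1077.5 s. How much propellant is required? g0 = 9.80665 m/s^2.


ve = Isp * g0 = 1077.5 * 9.80665 = 10566.665375 m/s
mass ratio = exp(dv/ve) = exp(2785.8/10566.665375) = 1.30166005
m_prop = m_dry * (mr - 1) = 2807.0 * (1.30166005 - 1)
m_prop = 846.7598 kg

846.7598 kg


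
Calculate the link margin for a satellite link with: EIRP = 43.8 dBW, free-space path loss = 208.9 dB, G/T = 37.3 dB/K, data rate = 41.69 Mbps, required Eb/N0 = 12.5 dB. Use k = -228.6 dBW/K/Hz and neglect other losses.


C/N0 = EIRP - FSPL + G/T - k = 43.8 - 208.9 + 37.3 - (-228.6)
C/N0 = 100.8000 dB-Hz
R_b = 41.69 Mbps = 4.169e+07 bps -> 10*log10(R_b) = 76.2003 dB-Hz
Eb/N0 = C/N0 - 10*log10(R_b) = 100.8000 - 76.2003 = 24.5997 dB
Margin = Eb/N0 - Eb/N0_req = 24.5997 - 12.5 = 12.0997 dB (link closes)

12.0997 dB


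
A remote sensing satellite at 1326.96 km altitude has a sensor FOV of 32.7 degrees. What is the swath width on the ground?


FOV = 32.7 deg = 0.5707227 rad
swath = 2 * alt * tan(FOV/2) = 2 * 1326.96 * tan(0.2853613)
swath = 2 * 1326.96 * 0.293368
swath = 778.5752 km

778.5752 km


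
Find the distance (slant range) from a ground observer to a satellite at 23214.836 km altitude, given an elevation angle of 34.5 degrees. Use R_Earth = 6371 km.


h = 23214.836 km, el = 34.5 deg
d = -R_E*sin(el) + sqrt((R_E*sin(el))^2 + 2*R_E*h + h^2)
d = -6371.0000*sin(0.6021386) + sqrt((6371.0000*0.5664062)^2 + 2*6371.0000*23214.836 + 23214.836^2)
d = 25507.6388 km

25507.6388 km


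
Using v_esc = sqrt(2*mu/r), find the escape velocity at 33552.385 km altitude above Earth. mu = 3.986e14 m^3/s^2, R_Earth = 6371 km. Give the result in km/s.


r = 6371.0 + 33552.385 = 39923.3850 km = 3.9923385e+07 m
v_esc = sqrt(2*mu/r) = sqrt(2*3.986e14 / 3.9923385e+07)
v_esc = 4468.5844 m/s = 4.4686 km/s

4.4686 km/s


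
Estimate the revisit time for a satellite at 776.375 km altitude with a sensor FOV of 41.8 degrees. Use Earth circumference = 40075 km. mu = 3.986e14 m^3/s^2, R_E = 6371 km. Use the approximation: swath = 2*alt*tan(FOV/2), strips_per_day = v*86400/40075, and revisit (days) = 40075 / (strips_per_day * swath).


swath = 2*776.375*tan(0.3647738) = 592.9376 km
v = sqrt(mu/r) = 7467.8462 m/s = 7.4678 km/s
strips/day = v*86400/40075 = 7.4678*86400/40075 = 16.1004
coverage/day = strips * swath = 16.1004 * 592.9376 = 9546.5080 km
revisit = 40075 / 9546.5080 = 4.1979 days

4.1979 days


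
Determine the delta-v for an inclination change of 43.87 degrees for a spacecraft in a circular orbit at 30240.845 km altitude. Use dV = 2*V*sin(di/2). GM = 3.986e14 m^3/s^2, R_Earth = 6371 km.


r = 36611.8450 km = 3.6611845e+07 m
V = sqrt(mu/r) = 3299.5737 m/s
di = 43.87 deg = 0.7656759 rad
dV = 2*V*sin(di/2) = 2*3299.5737*sin(0.382838)
dV = 2465.1412 m/s = 2.4651 km/s

2.4651 km/s


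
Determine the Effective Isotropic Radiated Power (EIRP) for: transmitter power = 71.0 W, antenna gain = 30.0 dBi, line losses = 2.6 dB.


Pt = 71.0 W = 18.5126 dBW
EIRP = Pt_dBW + Gt - losses = 18.5126 + 30.0 - 2.6 = 45.9126 dBW

45.9126 dBW


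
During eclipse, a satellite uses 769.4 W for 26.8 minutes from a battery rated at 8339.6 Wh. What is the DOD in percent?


E_used = P * t / 60 = 769.4 * 26.8 / 60 = 343.6653 Wh
DOD = E_used / E_total * 100 = 343.6653 / 8339.6 * 100
DOD = 4.1209 %

4.1209 %


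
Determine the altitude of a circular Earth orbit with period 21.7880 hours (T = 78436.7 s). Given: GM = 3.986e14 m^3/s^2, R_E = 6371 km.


T = 78436.7 s
r = (mu*T^2/(4*pi^2))^(1/3) = (3.986e14 * 78436.7^2 / (4*pi^2))^(1/3)
r = 3.960397e+07 m = 39603.9705 km
alt = r - R_E = 39603.9705 - 6371 = 33232.9705 km

33232.9705 km


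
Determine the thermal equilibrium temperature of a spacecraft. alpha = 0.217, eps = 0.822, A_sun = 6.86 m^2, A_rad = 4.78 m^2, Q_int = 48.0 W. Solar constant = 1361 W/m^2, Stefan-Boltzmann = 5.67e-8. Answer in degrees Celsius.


Numerator = alpha*S*A_sun + Q_int = 0.217*1361*6.86 + 48.0 = 2074.0118 W
Denominator = eps*sigma*A_rad = 0.822*5.67e-8*4.78 = 2.2278337e-07 W/K^4
T^4 = 9.309545e+09 K^4
T = 310.6219 K = 37.4719 C

37.4719 degrees Celsius


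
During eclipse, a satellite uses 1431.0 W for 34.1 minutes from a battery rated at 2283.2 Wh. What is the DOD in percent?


E_used = P * t / 60 = 1431.0 * 34.1 / 60 = 813.2850 Wh
DOD = E_used / E_total * 100 = 813.2850 / 2283.2 * 100
DOD = 35.6204 %

35.6204 %


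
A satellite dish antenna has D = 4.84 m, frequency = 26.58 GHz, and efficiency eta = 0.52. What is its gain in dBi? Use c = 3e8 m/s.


lambda = c/f = 3e8 / 2.658e+10 = 0.01128668 m
G = eta*(pi*D/lambda)^2 = 0.52*(pi*4.84/0.01128668)^2
G = 943759.3256 (linear)
G = 10*log10(943759.3256) = 59.7486 dBi

59.7486 dBi


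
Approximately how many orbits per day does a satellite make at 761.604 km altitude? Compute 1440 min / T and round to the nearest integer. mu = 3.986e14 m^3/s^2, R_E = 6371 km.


r = 7.132604e+06 m
T = 2*pi*sqrt(r^3/mu) = 5994.9200 s = 99.9153 min
revs/day = 1440 / 99.9153 = 14.4122
Rounded: 14 revolutions per day

14 revolutions per day


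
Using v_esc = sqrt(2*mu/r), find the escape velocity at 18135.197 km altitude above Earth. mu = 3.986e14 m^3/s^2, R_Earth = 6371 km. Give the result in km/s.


r = 6371.0 + 18135.197 = 24506.1970 km = 2.4506197e+07 m
v_esc = sqrt(2*mu/r) = sqrt(2*3.986e14 / 2.4506197e+07)
v_esc = 5703.5557 m/s = 5.7036 km/s

5.7036 km/s


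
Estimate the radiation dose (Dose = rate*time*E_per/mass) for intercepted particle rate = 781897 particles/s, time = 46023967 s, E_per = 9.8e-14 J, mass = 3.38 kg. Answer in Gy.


Total energy deposited = rate * time * E_per
  = 781897 * 46023967 * 9.8e-14 = 3.5266 J
Dose = E_total / mass = 3.5266 / 3.38
Dose = 1.0434 Gy

1.0434 Gy
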